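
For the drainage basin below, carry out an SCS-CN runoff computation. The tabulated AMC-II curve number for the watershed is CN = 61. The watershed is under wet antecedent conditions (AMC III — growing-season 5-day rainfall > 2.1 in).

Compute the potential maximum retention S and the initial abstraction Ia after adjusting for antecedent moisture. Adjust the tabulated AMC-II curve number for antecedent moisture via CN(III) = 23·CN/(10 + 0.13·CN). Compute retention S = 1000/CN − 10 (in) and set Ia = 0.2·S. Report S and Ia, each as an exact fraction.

S = 3900/1403 in ≈ 2.780 in; Ia = 780/1403 in ≈ 0.556 in

Adjust CN=61 to AMC III: 23·61/(10 + 0.13·61) → 1403 ÷ (1793/100) = 140300/1793 ≈ 78.249
S = 1000/(140300/1793) − 10 = 3900/1403 in ≈ 2.780 in
Ia = 0.2S: 0.2·2.780 = 0.556 in (exactly 780/1403)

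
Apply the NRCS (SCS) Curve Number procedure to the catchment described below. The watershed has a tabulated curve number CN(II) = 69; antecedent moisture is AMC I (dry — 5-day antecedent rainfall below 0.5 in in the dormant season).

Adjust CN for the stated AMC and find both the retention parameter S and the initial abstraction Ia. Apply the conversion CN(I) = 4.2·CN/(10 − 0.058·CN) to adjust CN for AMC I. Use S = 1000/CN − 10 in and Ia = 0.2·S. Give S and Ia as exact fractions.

S = 15500/1449 in ≈ 10.697 in; Ia = 3100/1449 in ≈ 2.139 in

Adjust CN=69 to AMC I: 4.2·69/(10 − 0.058·69) → (1449/5) ÷ (2999/500) = 144900/2999 ≈ 48.316
Max retention: S = 1000/(144900/2999) − 10 = 15500/1449 in (≈ 10.697 in)
Ia = 0.2S: 0.2·10.697 = 2.139 in (exactly 3100/1449)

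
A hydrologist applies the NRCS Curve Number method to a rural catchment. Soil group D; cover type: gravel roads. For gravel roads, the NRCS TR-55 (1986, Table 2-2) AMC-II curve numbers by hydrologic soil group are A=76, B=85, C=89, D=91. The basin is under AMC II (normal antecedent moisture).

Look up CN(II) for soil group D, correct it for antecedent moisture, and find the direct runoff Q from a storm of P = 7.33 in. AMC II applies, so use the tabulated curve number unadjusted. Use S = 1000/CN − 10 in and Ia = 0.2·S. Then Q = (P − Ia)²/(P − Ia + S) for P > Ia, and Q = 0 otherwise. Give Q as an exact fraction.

NRCS table: gravel roads, soil group D → CN(II) = 91
AMC II — tabulated CN = 91 applies directly.
Max retention: S = 1000/91 − 10 = 90/91 in (≈ 0.989 in)
Ia = 0.2·(90/91) = 18/91 in ≈ 0.198 in
Since P=7.330 > Ia=0.198: effective rainfall P−Ia = 64903/9100 in
Q: (64903/9100)² ÷ (73903/9100) = 4212399409/672517300 in (≈ 6.264 in)

Q = 4212399409/672517300 in ≈ 6.264 in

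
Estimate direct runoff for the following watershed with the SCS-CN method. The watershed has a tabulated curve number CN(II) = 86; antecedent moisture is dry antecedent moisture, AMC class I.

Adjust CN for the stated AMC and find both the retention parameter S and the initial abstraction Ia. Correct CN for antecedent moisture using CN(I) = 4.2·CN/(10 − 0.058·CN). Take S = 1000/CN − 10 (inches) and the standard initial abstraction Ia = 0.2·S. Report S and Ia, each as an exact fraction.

Dry (AMC I): CN(I) = 4.2·86/(10 − 0.058·86) = (1806/5)/(1253/250) = 12900/179 ≈ 72.067
Retention S: 1000/CN − 10 with CN=72.067 → S = 500/129 ≈ 3.876 in
Ia = 0.2·(500/129) = 100/129 in ≈ 0.775 in

S = 500/129 in ≈ 3.876 in; Ia = 100/129 in ≈ 0.775 in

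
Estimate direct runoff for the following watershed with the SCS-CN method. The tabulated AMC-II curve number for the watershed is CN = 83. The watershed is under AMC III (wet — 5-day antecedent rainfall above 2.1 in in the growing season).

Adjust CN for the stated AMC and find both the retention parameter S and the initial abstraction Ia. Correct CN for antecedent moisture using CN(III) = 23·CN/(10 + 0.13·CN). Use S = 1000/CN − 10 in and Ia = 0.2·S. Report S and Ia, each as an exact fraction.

CN(III) from CN(II)=83: (23·83)/(10 + 0.13·83) = 190900/2079 ≈ 91.823
Retention S: 1000/CN − 10 with CN=91.823 → S = 1700/1909 ≈ 0.891 in
Initial abstraction Ia = S/5 = (1700/1909)/5 = 340/1909 ≈ 0.178 in

S = 1700/1909 in ≈ 0.891 in; Ia = 340/1909 in ≈ 0.178 in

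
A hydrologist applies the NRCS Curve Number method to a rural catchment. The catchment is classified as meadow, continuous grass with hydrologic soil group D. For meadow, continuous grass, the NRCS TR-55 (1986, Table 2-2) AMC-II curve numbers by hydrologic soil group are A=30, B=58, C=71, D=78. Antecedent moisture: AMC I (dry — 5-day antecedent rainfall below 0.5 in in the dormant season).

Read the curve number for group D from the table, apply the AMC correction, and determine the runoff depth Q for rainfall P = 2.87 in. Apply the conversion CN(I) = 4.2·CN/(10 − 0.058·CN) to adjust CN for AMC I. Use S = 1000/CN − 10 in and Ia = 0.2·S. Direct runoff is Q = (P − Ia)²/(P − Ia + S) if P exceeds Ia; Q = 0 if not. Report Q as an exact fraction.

Q = 15638252809/55286840700 in ≈ 0.283 in

NRCS table: meadow, continuous grass, soil group D → CN(II) = 78
Dry (AMC I): CN(I) = 4.2·78/(10 − 0.058·78) = (1638/5)/(1369/250) = 81900/1369 ≈ 59.825
Retention S: 1000/CN − 10 with CN=59.825 → S = 5500/819 ≈ 6.716 in
Ia = 0.2S: 0.2·6.716 = 1.343 in (exactly 1100/819)
P − Ia = 2.870 − 1.343 = 125053/81900 ≈ 1.527 in (> 0, runoff occurs)
Q: (125053/81900)² ÷ (675053/81900) = 15638252809/55286840700 in (≈ 0.283 in)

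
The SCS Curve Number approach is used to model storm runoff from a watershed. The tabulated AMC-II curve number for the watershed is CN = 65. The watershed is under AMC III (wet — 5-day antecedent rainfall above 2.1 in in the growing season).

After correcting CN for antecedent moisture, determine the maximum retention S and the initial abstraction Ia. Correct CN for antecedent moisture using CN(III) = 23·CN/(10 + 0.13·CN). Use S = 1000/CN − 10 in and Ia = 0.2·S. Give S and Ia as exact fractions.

Wet (AMC III): CN(III) = 23·65/(10 + 0.13·65) = 1495/(369/20) = 29900/369 ≈ 81.030
S = 1000/(29900/369) − 10 = 700/299 in ≈ 2.341 in
Ia = 0.2·(700/299) = 140/299 in ≈ 0.468 in

S = 700/299 in ≈ 2.341 in; Ia = 140/299 in ≈ 0.468 in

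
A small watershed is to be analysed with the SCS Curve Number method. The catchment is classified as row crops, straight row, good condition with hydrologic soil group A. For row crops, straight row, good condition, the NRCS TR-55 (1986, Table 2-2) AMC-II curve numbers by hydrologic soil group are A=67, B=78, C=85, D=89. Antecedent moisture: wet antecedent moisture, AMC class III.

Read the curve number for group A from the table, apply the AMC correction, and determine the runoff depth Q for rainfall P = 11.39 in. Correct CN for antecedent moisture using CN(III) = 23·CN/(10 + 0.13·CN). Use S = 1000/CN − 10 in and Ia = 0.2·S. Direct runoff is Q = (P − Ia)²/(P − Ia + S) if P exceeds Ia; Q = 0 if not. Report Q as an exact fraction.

NRCS table: row crops, straight row, good condition, soil group A → CN(II) = 67
Wet (AMC III): CN(III) = 23·67/(10 + 0.13·67) = 1541/(1871/100) = 154100/1871 ≈ 82.362
S = 1000/(154100/1871) − 10 = 3300/1541 in ≈ 2.141 in
Ia = 0.2S: 0.2·2.141 = 0.428 in (exactly 660/1541)
Excess rainfall: 11.390 − 0.428 = 10.962 in; P > Ia so Q > 0
Q = (1689199/154100)²/((1689199/154100) + 3300/1541) = (2853393261601/23746810000)/(2019199/154100) = 2853393261601/311158565900 in ≈ 9.170 in

Q = 2853393261601/311158565900 in ≈ 9.170 in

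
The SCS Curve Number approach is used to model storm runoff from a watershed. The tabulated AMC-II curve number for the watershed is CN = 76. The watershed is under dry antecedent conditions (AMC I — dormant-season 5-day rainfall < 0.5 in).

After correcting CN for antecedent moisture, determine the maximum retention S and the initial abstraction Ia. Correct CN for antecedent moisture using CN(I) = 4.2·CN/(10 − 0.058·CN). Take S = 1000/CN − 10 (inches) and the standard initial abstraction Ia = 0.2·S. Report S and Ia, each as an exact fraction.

CN(I) from CN(II)=76: (4.2·76)/(10 − 0.058·76) = 13300/233 ≈ 57.082
Retention S: 1000/CN − 10 with CN=57.082 → S = 1000/133 ≈ 7.519 in
Ia = 0.2S: 0.2·7.519 = 1.504 in (exactly 200/133)

S = 1000/133 in ≈ 7.519 in; Ia = 200/133 in ≈ 1.504 in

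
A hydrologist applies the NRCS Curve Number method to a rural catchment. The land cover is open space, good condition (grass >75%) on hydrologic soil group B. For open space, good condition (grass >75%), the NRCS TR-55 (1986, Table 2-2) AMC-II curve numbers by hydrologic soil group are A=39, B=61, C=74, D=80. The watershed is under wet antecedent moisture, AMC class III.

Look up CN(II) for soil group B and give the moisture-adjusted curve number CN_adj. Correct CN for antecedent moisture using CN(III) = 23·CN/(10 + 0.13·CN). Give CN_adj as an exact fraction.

CN_adj = 140300/1793 ≈ 78.249

NRCS table: open space, good condition (grass >75%), soil group B → CN(II) = 61
Adjust CN=61 to AMC III: 23·61/(10 + 0.13·61) → 1403 ÷ (1793/100) = 140300/1793 ≈ 78.249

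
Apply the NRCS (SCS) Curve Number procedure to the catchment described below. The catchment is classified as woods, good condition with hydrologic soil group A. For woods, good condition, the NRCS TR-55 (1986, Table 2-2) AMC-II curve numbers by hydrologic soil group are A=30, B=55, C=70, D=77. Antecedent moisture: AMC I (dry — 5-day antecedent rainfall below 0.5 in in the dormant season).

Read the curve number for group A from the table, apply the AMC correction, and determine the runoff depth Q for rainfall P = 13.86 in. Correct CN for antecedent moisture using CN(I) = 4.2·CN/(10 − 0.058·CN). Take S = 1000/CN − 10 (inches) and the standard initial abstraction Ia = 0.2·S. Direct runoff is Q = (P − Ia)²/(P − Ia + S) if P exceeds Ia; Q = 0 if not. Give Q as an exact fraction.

NRCS table: woods, good condition, soil group A → CN(II) = 30
Adjust CN=30 to AMC I: 4.2·30/(10 − 0.058·30) → 126 ÷ (413/50) = 900/59 ≈ 15.254
Retention S: 1000/CN − 10 with CN=15.254 → S = 500/9 ≈ 55.556 in
Ia = 0.2·(500/9) = 100/9 in ≈ 11.111 in
P − Ia = 13.860 − 11.111 = 1237/450 ≈ 2.749 in (> 0, runoff occurs)
Runoff Q = (P−Ia)²/(P−Ia+S) = (2.749)²/(2.749+55.556) = 1530169/11806650 ≈ 0.130 in

Q = 1530169/11806650 in ≈ 0.130 in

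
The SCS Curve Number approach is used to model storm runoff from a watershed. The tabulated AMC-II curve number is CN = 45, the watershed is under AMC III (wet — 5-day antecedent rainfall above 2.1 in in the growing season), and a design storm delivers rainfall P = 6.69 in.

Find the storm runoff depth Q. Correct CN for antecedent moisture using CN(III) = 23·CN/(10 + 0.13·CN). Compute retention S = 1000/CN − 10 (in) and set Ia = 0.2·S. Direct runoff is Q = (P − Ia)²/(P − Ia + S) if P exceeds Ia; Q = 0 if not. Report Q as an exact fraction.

Q = 13568289289/4688198100 in ≈ 2.894 in

Adjust CN=45 to AMC III: 23·45/(10 + 0.13·45) → 1035 ÷ (317/20) = 20700/317 ≈ 65.300
S = 1000/(20700/317) − 10 = 1100/207 in ≈ 5.314 in
Ia = 0.2·(1100/207) = 220/207 in ≈ 1.063 in
Since P=6.690 > Ia=1.063: effective rainfall P−Ia = 116483/20700 in
Q = (116483/20700)²/((116483/20700) + 1100/207) = (13568289289/428490000)/(226483/20700) = 13568289289/4688198100 in ≈ 2.894 in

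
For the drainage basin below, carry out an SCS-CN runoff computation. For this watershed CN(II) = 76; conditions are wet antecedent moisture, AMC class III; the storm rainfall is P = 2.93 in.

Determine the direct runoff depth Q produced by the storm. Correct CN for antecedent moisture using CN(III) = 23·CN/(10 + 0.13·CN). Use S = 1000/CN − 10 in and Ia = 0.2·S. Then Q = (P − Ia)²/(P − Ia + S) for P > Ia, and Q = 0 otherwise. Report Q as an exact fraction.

Wet (AMC III): CN(III) = 23·76/(10 + 0.13·76) = 1748/(497/25) = 43700/497 ≈ 87.928
S = 1000/(43700/497) − 10 = 600/437 in ≈ 1.373 in
Initial abstraction Ia = S/5 = (600/437)/5 = 120/437 ≈ 0.275 in
Since P=2.930 > Ia=0.275: effective rainfall P−Ia = 116041/43700 in
Q = (116041/43700)²/((116041/43700) + 600/437) = (13465513681/1909690000)/(176041/43700) = 13465513681/7692991700 in ≈ 1.750 in

Q = 13465513681/7692991700 in ≈ 1.750 in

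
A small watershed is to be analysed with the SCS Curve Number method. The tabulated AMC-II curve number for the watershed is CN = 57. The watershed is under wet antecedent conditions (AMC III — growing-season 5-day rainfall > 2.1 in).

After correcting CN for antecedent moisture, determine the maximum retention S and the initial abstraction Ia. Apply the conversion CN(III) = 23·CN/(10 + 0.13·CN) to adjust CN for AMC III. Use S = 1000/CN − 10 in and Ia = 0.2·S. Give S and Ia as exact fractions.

S = 4300/1311 in ≈ 3.280 in; Ia = 860/1311 in ≈ 0.656 in

Wet (AMC III): CN(III) = 23·57/(10 + 0.13·57) = 1311/(1741/100) = 131100/1741 ≈ 75.302
Max retention: S = 1000/(131100/1741) − 10 = 4300/1311 in (≈ 3.280 in)
Ia = 0.2·(4300/1311) = 860/1311 in ≈ 0.656 in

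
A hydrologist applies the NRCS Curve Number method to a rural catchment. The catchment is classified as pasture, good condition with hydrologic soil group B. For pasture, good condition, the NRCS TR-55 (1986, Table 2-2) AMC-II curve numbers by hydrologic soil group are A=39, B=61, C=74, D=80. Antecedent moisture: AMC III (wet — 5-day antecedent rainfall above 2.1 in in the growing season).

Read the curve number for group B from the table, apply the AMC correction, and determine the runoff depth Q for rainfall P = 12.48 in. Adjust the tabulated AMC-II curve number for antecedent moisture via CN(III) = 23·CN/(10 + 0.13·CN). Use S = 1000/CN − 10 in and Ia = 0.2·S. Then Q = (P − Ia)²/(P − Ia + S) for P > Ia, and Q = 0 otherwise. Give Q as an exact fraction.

Q = 186881786/19326325 in ≈ 9.670 in

NRCS table: pasture, good condition, soil group B → CN(II) = 61
CN(III) from CN(II)=61: (23·61)/(10 + 0.13·61) = 140300/1793 ≈ 78.249
Retention S: 1000/CN − 10 with CN=78.249 → S = 3900/1403 ≈ 2.780 in
Initial abstraction Ia = S/5 = (3900/1403)/5 = 780/1403 ≈ 0.556 in
Excess rainfall: 12.480 − 0.556 = 11.924 in; P > Ia so Q > 0
Q = (418236/35075)²/((418236/35075) + 3900/1403) = (174921351696/1230255625)/(515736/35075) = 186881786/19326325 in ≈ 9.670 in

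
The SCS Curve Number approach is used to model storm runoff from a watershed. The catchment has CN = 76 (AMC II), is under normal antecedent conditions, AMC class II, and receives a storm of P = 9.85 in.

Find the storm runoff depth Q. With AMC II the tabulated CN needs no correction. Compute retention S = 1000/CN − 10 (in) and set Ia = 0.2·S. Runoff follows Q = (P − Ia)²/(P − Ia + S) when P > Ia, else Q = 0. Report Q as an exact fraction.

Q = 12271009/1787140 in ≈ 6.866 in

AMC II — tabulated CN = 76 applies directly.
Max retention: S = 1000/76 − 10 = 60/19 in (≈ 3.158 in)
Ia = 0.2S: 0.2·3.158 = 0.632 in (exactly 12/19)
P − Ia = 9.850 − 0.632 = 3503/380 ≈ 9.218 in (> 0, runoff occurs)
Q: (3503/380)² ÷ (4703/380) = 12271009/1787140 in (≈ 6.866 in)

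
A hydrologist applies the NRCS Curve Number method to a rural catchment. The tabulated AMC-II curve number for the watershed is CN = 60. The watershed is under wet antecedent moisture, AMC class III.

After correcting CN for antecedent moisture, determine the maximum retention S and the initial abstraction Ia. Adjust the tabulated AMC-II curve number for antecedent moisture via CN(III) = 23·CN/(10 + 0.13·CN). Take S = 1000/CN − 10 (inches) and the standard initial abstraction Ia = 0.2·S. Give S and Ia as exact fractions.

CN(III) from CN(II)=60: (23·60)/(10 + 0.13·60) = 6900/89 ≈ 77.528
Retention S: 1000/CN − 10 with CN=77.528 → S = 200/69 ≈ 2.899 in
Ia = 0.2S: 0.2·2.899 = 0.580 in (exactly 40/69)

S = 200/69 in ≈ 2.899 in; Ia = 40/69 in ≈ 0.580 in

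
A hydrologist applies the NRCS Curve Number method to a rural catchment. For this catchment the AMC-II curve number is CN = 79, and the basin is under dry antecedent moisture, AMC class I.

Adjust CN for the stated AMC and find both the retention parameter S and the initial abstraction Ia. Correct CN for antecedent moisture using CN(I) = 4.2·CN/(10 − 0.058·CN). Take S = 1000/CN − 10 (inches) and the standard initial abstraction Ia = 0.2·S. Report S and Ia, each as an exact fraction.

S = 500/79 in ≈ 6.329 in; Ia = 100/79 in ≈ 1.266 in

Adjust CN=79 to AMC I: 4.2·79/(10 − 0.058·79) → (1659/5) ÷ (2709/500) = 7900/129 ≈ 61.240
S = 1000/(7900/129) − 10 = 500/79 in ≈ 6.329 in
Initial abstraction Ia = S/5 = (500/79)/5 = 100/79 ≈ 1.266 in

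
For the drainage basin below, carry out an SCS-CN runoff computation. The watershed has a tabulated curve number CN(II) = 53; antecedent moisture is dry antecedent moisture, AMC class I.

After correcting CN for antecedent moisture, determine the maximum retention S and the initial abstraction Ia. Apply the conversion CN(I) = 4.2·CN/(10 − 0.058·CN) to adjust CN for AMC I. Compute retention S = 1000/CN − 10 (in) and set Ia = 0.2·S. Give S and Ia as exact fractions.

Dry (AMC I): CN(I) = 4.2·53/(10 − 0.058·53) = (1113/5)/(3463/500) = 111300/3463 ≈ 32.140
Retention S: 1000/CN − 10 with CN=32.140 → S = 23500/1113 ≈ 21.114 in
Ia = 0.2S: 0.2·21.114 = 4.223 in (exactly 4700/1113)

S = 23500/1113 in ≈ 21.114 in; Ia = 4700/1113 in ≈ 4.223 in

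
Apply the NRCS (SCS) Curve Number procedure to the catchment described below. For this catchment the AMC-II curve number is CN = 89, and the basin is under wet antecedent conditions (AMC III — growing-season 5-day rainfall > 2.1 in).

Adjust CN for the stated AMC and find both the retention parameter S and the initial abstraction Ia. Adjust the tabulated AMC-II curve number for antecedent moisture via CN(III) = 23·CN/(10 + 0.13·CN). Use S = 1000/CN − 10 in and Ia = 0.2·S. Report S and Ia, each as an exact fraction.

S = 1100/2047 in ≈ 0.537 in; Ia = 220/2047 in ≈ 0.107 in

CN(III) from CN(II)=89: (23·89)/(10 + 0.13·89) = 204700/2157 ≈ 94.900
S = 1000/(204700/2157) − 10 = 1100/2047 in ≈ 0.537 in
Ia = 0.2S: 0.2·0.537 = 0.107 in (exactly 220/2047)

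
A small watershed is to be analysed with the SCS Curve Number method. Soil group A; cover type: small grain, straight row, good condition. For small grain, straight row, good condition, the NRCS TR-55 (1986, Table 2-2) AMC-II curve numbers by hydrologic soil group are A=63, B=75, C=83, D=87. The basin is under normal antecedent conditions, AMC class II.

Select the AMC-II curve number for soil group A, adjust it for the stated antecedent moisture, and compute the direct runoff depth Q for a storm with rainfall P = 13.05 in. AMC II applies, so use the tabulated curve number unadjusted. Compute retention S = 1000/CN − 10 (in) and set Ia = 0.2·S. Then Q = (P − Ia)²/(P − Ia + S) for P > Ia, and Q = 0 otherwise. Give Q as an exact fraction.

Q = 223891369/28177380 in ≈ 7.946 in

NRCS table: small grain, straight row, good condition, soil group A → CN(II) = 63
AMC II — tabulated CN = 63 applies directly.
S = 1000/63 − 10 = 370/63 in ≈ 5.873 in
Ia = 0.2S: 0.2·5.873 = 1.175 in (exactly 74/63)
Excess rainfall: 13.050 − 1.175 = 11.875 in; P > Ia so Q > 0
Q: (14963/1260)² ÷ (22363/1260) = 223891369/28177380 in (≈ 7.946 in)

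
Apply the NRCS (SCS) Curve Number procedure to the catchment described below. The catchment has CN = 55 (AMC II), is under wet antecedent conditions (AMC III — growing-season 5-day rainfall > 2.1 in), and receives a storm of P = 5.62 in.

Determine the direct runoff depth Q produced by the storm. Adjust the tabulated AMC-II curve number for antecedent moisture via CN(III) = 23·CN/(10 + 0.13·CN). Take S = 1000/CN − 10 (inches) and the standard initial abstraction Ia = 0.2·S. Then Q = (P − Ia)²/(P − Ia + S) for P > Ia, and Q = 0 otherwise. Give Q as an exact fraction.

CN(III) from CN(II)=55: (23·55)/(10 + 0.13·55) = 25300/343 ≈ 73.761
S = 1000/(25300/343) − 10 = 900/253 in ≈ 3.557 in
Ia = 0.2S: 0.2·3.557 = 0.711 in (exactly 180/253)
Since P=5.620 > Ia=0.711: effective rainfall P−Ia = 62093/12650 in
Q = (62093/12650)²/((62093/12650) + 900/253) = (3855540649/160022500)/(107093/12650) = 3855540649/1354726450 in ≈ 2.846 in

Q = 3855540649/1354726450 in ≈ 2.846 in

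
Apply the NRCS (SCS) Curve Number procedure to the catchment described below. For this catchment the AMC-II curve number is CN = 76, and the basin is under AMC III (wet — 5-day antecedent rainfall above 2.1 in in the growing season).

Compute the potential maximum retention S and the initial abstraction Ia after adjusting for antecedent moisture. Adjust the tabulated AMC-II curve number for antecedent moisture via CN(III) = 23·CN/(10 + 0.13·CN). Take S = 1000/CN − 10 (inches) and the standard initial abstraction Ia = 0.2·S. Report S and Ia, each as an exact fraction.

S = 600/437 in ≈ 1.373 in; Ia = 120/437 in ≈ 0.275 in

Wet (AMC III): CN(III) = 23·76/(10 + 0.13·76) = 1748/(497/25) = 43700/497 ≈ 87.928
Max retention: S = 1000/(43700/497) − 10 = 600/437 in (≈ 1.373 in)
Ia = 0.2S: 0.2·1.373 = 0.275 in (exactly 120/437)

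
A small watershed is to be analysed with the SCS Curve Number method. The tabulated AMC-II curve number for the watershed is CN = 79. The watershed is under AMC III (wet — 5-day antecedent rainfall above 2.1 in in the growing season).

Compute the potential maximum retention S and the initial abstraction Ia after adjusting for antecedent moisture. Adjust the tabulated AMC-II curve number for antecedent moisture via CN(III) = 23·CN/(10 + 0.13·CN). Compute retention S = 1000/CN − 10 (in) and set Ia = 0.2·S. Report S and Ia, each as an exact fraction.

CN(III) from CN(II)=79: (23·79)/(10 + 0.13·79) = 181700/2027 ≈ 89.640
Max retention: S = 1000/(181700/2027) − 10 = 2100/1817 in (≈ 1.156 in)
Ia = 0.2·(2100/1817) = 420/1817 in ≈ 0.231 in

S = 2100/1817 in ≈ 1.156 in; Ia = 420/1817 in ≈ 0.231 in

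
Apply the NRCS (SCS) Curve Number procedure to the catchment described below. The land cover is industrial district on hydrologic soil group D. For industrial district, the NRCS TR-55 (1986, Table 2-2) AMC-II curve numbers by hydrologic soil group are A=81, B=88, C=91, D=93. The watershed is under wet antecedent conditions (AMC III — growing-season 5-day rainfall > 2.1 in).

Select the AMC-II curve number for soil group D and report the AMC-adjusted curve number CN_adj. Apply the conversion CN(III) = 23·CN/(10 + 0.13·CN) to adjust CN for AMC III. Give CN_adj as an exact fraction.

CN_adj = 213900/2209 ≈ 96.831

NRCS table: industrial district, soil group D → CN(II) = 93
CN(III) from CN(II)=93: (23·93)/(10 + 0.13·93) = 213900/2209 ≈ 96.831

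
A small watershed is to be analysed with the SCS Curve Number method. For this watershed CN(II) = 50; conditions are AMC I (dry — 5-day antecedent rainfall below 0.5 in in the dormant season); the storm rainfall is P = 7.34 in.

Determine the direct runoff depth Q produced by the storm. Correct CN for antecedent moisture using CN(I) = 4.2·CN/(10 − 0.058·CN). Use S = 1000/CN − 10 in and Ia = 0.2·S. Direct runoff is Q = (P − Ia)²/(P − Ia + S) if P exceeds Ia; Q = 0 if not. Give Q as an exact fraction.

CN(I) from CN(II)=50: (4.2·50)/(10 − 0.058·50) = 2100/71 ≈ 29.577
S = 1000/(2100/71) − 10 = 500/21 in ≈ 23.810 in
Ia = 0.2·(500/21) = 100/21 in ≈ 4.762 in
Excess rainfall: 7.340 − 4.762 = 2.578 in; P > Ia so Q > 0
Runoff Q = (P−Ia)²/(P−Ia+S) = (2.578)²/(2.578+23.810) = 7327849/29092350 ≈ 0.252 in

Q = 7327849/29092350 in ≈ 0.252 in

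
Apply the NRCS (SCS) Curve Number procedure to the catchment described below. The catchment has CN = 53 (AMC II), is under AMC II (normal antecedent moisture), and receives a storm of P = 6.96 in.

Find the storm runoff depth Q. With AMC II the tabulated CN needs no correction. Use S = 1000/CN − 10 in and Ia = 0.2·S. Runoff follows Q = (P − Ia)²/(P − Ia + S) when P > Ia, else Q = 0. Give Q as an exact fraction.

CN(II) = 53; AMC II needs no correction.
Retention S: 1000/CN − 10 with CN=53.000 → S = 470/53 ≈ 8.868 in
Initial abstraction Ia = S/5 = (470/53)/5 = 94/53 ≈ 1.774 in
Excess rainfall: 6.960 − 1.774 = 5.186 in; P > Ia so Q > 0
Q: (6872/1325)² ÷ (18622/1325) = 23612192/12337075 in (≈ 1.914 in)

Q = 23612192/12337075 in ≈ 1.914 in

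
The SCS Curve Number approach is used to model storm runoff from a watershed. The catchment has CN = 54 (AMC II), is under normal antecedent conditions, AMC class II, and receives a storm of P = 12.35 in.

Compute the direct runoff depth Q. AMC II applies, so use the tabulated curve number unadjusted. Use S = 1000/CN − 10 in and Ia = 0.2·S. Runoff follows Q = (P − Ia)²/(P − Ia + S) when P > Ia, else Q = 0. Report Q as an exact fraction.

Average conditions: CN = 54 (no AMC adjustment).
Retention S: 1000/CN − 10 with CN=54.000 → S = 230/27 ≈ 8.519 in
Ia = 0.2S: 0.2·8.519 = 1.704 in (exactly 46/27)
P − Ia = 12.350 − 1.704 = 5749/540 ≈ 10.646 in (> 0, runoff occurs)
Runoff Q = (P−Ia)²/(P−Ia+S) = (10.646)²/(10.646+8.519) = 33051001/5588460 ≈ 5.914 in

Q = 33051001/5588460 in ≈ 5.914 in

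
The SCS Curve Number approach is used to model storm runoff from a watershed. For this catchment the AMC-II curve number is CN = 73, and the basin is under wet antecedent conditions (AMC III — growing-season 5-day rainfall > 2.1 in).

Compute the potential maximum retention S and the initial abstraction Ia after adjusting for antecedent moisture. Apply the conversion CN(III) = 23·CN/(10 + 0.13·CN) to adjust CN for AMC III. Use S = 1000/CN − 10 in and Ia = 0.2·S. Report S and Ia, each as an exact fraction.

S = 2700/1679 in ≈ 1.608 in; Ia = 540/1679 in ≈ 0.322 in

CN(III) from CN(II)=73: (23·73)/(10 + 0.13·73) = 167900/1949 ≈ 86.147
S = 1000/(167900/1949) − 10 = 2700/1679 in ≈ 1.608 in
Ia = 0.2S: 0.2·1.608 = 0.322 in (exactly 540/1679)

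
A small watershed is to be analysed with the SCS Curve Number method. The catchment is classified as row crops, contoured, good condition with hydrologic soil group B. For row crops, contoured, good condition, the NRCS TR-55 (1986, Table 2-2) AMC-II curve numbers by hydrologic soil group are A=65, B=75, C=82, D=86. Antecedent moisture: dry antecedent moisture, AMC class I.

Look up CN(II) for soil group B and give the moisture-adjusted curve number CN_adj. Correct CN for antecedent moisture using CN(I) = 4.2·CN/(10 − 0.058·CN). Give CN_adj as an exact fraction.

NRCS table: row crops, contoured, good condition, soil group B → CN(II) = 75
CN(I) from CN(II)=75: (4.2·75)/(10 − 0.058·75) = 6300/113 ≈ 55.752

CN_adj = 6300/113 ≈ 55.752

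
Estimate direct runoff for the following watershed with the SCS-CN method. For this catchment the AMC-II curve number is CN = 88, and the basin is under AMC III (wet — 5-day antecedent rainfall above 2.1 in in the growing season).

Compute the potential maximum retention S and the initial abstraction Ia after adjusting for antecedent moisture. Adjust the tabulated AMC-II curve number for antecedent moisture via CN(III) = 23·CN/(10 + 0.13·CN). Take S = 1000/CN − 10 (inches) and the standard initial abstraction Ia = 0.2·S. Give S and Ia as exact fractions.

Wet (AMC III): CN(III) = 23·88/(10 + 0.13·88) = 2024/(536/25) = 6325/67 ≈ 94.403
Max retention: S = 1000/(6325/67) − 10 = 150/253 in (≈ 0.593 in)
Initial abstraction Ia = S/5 = (150/253)/5 = 30/253 ≈ 0.119 in

S = 150/253 in ≈ 0.593 in; Ia = 30/253 in ≈ 0.119 in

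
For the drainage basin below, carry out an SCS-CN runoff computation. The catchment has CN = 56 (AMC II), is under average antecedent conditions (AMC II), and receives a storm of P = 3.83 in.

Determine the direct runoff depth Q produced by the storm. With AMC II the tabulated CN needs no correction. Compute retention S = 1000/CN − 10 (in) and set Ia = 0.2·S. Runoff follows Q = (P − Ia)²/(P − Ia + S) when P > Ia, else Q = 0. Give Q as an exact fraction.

CN(II) = 56; AMC II needs no correction.
Retention S: 1000/CN − 10 with CN=56.000 → S = 55/7 ≈ 7.857 in
Ia = 0.2·(55/7) = 11/7 in ≈ 1.571 in
P − Ia = 3.830 − 1.571 = 1581/700 ≈ 2.259 in (> 0, runoff occurs)
Runoff Q = (P−Ia)²/(P−Ia+S) = (2.259)²/(2.259+7.857) = 2499561/4956700 ≈ 0.504 in

Q = 2499561/4956700 in ≈ 0.504 in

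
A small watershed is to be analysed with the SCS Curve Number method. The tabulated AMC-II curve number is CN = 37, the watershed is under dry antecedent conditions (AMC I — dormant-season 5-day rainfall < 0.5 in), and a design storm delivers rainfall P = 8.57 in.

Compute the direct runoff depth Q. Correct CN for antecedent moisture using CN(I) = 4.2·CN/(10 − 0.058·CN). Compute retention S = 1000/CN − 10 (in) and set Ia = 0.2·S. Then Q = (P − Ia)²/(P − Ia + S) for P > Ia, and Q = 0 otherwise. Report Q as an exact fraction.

CN(I) from CN(II)=37: (4.2·37)/(10 − 0.058·37) = 3700/187 ≈ 19.786
Max retention: S = 1000/(3700/187) − 10 = 1500/37 in (≈ 40.541 in)
Ia = 0.2S: 0.2·40.541 = 8.108 in (exactly 300/37)
Since P=8.570 > Ia=8.108: effective rainfall P−Ia = 1709/3700 in
Runoff Q = (P−Ia)²/(P−Ia+S) = (0.462)²/(0.462+40.541) = 2920681/561323300 ≈ 0.005 in

Q = 2920681/561323300 in ≈ 0.005 in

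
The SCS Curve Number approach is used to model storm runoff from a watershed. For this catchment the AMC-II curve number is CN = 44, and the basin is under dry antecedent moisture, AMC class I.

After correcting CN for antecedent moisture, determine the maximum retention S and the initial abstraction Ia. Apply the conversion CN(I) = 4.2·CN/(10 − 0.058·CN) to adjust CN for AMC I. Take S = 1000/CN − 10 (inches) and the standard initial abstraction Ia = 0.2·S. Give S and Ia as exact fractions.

Adjust CN=44 to AMC I: 4.2·44/(10 − 0.058·44) → (924/5) ÷ (931/125) = 3300/133 ≈ 24.812
Max retention: S = 1000/(3300/133) − 10 = 1000/33 in (≈ 30.303 in)
Ia = 0.2·(1000/33) = 200/33 in ≈ 6.061 in

S = 1000/33 in ≈ 30.303 in; Ia = 200/33 in ≈ 6.061 in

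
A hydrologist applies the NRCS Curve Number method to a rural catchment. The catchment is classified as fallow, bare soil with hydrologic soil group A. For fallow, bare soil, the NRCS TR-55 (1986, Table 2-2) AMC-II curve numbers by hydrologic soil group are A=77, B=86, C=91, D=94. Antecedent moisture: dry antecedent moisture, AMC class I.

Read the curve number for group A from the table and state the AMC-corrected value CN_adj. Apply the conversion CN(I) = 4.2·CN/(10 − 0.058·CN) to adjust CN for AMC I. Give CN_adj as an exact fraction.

NRCS table: fallow, bare soil, soil group A → CN(II) = 77
Dry (AMC I): CN(I) = 4.2·77/(10 − 0.058·77) = (1617/5)/(2767/500) = 161700/2767 ≈ 58.439

CN_adj = 161700/2767 ≈ 58.439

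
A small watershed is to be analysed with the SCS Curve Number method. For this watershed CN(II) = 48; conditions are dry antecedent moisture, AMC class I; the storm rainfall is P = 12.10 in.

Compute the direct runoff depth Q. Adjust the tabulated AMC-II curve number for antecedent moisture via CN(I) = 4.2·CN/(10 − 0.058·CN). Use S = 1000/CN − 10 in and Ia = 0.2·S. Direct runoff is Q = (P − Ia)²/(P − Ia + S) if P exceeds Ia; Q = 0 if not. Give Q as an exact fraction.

Dry (AMC I): CN(I) = 4.2·48/(10 − 0.058·48) = (1008/5)/(902/125) = 12600/451 ≈ 27.938
Retention S: 1000/CN − 10 with CN=27.938 → S = 1625/63 ≈ 25.794 in
Initial abstraction Ia = S/5 = (1625/63)/5 = 325/63 ≈ 5.159 in
Since P=12.100 > Ia=5.159: effective rainfall P−Ia = 4373/630 in
Q: (4373/630)² ÷ (20623/630) = 19123129/12992490 in (≈ 1.472 in)

Q = 19123129/12992490 in ≈ 1.472 in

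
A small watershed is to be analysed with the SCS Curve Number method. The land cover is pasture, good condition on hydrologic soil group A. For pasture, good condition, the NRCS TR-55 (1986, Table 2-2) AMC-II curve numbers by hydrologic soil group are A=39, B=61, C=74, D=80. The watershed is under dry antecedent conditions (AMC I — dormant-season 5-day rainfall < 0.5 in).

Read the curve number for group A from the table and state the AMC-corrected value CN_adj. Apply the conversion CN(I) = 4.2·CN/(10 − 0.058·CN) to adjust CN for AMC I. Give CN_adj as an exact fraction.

NRCS table: pasture, good condition, soil group A → CN(II) = 39
CN(I) from CN(II)=39: (4.2·39)/(10 − 0.058·39) = 81900/3869 ≈ 21.168

CN_adj = 81900/3869 ≈ 21.168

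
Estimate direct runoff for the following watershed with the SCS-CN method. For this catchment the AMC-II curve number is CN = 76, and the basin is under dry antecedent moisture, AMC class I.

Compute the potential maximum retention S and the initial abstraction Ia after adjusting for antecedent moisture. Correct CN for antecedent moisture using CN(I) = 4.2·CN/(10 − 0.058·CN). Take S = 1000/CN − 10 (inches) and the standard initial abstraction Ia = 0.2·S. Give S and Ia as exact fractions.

Dry (AMC I): CN(I) = 4.2·76/(10 − 0.058·76) = (1596/5)/(699/125) = 13300/233 ≈ 57.082
Max retention: S = 1000/(13300/233) − 10 = 1000/133 in (≈ 7.519 in)
Ia = 0.2·(1000/133) = 200/133 in ≈ 1.504 in

S = 1000/133 in ≈ 7.519 in; Ia = 200/133 in ≈ 1.504 in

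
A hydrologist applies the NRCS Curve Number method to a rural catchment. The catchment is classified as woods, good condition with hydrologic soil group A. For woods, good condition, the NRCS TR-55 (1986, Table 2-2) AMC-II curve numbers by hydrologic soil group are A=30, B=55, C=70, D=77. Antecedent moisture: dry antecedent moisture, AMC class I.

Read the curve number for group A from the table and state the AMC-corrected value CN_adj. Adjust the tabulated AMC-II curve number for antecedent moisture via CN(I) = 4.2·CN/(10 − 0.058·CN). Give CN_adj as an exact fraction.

NRCS table: woods, good condition, soil group A → CN(II) = 30
Adjust CN=30 to AMC I: 4.2·30/(10 − 0.058·30) → 126 ÷ (413/50) = 900/59 ≈ 15.254

CN_adj = 900/59 ≈ 15.254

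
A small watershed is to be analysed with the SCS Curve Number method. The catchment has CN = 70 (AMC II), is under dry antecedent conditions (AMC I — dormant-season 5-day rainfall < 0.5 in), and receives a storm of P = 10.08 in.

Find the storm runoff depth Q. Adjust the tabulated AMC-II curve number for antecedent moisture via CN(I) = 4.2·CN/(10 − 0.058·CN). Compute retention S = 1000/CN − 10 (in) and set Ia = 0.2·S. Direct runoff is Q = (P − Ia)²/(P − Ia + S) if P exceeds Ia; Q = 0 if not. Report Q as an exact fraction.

Q = 24245776/6844075 in ≈ 3.543 in

CN(I) from CN(II)=70: (4.2·70)/(10 − 0.058·70) = 4900/99 ≈ 49.495
Max retention: S = 1000/(4900/99) − 10 = 500/49 in (≈ 10.204 in)
Ia = 0.2S: 0.2·10.204 = 2.041 in (exactly 100/49)
Since P=10.080 > Ia=2.041: effective rainfall P−Ia = 9848/1225 in
Runoff Q = (P−Ia)²/(P−Ia+S) = (8.039)²/(8.039+10.204) = 24245776/6844075 ≈ 3.543 in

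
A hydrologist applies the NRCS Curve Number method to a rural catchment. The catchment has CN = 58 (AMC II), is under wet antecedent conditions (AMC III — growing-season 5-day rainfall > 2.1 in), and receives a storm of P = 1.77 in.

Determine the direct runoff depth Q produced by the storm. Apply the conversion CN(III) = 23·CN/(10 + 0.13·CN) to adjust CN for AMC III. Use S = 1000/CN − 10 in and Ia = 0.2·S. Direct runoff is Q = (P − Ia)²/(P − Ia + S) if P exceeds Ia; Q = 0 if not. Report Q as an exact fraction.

Adjust CN=58 to AMC III: 23·58/(10 + 0.13·58) → 1334 ÷ (877/50) = 66700/877 ≈ 76.055
Retention S: 1000/CN − 10 with CN=76.055 → S = 2100/667 ≈ 3.148 in
Ia = 0.2·(2100/667) = 420/667 in ≈ 0.630 in
Excess rainfall: 1.770 − 0.630 = 1.140 in; P > Ia so Q > 0
Runoff Q = (P−Ia)²/(P−Ia+S) = (1.140)²/(1.140+3.148) = 1928323827/6360045100 ≈ 0.303 in

Q = 1928323827/6360045100 in ≈ 0.303 in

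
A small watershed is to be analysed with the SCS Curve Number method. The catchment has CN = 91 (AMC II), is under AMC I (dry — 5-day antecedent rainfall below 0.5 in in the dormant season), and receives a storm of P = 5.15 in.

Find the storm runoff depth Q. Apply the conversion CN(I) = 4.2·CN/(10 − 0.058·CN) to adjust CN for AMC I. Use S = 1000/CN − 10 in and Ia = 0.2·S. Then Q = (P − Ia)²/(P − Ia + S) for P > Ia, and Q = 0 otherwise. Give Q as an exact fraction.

Q = 3553471321/1141644140 in ≈ 3.113 in

Dry (AMC I): CN(I) = 4.2·91/(10 − 0.058·91) = (1911/5)/(2361/500) = 63700/787 ≈ 80.940
S = 1000/(63700/787) − 10 = 1500/637 in ≈ 2.355 in
Initial abstraction Ia = S/5 = (1500/637)/5 = 300/637 ≈ 0.471 in
Excess rainfall: 5.150 − 0.471 = 4.679 in; P > Ia so Q > 0
Q: (59611/12740)² ÷ (89611/12740) = 3553471321/1141644140 in (≈ 3.113 in)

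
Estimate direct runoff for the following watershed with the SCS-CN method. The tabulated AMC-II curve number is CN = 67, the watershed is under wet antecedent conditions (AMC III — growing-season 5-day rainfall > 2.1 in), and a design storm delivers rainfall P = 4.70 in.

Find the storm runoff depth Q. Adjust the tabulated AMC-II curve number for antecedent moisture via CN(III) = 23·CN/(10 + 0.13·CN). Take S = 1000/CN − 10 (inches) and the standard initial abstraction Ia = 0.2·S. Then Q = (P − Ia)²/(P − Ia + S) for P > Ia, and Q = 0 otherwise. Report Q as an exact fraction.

Adjust CN=67 to AMC III: 23·67/(10 + 0.13·67) → 1541 ÷ (1871/100) = 154100/1871 ≈ 82.362
Max retention: S = 1000/(154100/1871) − 10 = 3300/1541 in (≈ 2.141 in)
Ia = 0.2·(3300/1541) = 660/1541 in ≈ 0.428 in
P − Ia = 4.700 − 0.428 = 65827/15410 ≈ 4.272 in (> 0, runoff occurs)
Q = (65827/15410)²/((65827/15410) + 3300/1541) = (4333193929/237468100)/(98827/15410) = 4333193929/1522924070 in ≈ 2.845 in

Q = 4333193929/1522924070 in ≈ 2.845 in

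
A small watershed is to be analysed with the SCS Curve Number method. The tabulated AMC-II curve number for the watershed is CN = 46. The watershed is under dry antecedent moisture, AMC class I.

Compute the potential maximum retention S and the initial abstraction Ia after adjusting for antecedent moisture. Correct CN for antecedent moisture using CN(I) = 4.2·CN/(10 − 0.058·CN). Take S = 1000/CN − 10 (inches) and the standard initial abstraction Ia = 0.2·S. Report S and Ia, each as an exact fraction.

S = 4500/161 in ≈ 27.950 in; Ia = 900/161 in ≈ 5.590 in

Adjust CN=46 to AMC I: 4.2·46/(10 − 0.058·46) → (966/5) ÷ (1833/250) = 16100/611 ≈ 26.350
Max retention: S = 1000/(16100/611) − 10 = 4500/161 in (≈ 27.950 in)
Ia = 0.2S: 0.2·27.950 = 5.590 in (exactly 900/161)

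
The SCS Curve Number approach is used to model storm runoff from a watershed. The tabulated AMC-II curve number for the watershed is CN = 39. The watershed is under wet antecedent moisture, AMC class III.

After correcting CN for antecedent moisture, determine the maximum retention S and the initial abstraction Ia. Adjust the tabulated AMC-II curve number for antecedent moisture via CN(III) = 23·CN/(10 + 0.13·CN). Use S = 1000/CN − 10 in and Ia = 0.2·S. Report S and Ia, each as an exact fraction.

S = 6100/897 in ≈ 6.800 in; Ia = 1220/897 in ≈ 1.360 in

CN(III) from CN(II)=39: (23·39)/(10 + 0.13·39) = 89700/1507 ≈ 59.522
Max retention: S = 1000/(89700/1507) − 10 = 6100/897 in (≈ 6.800 in)
Ia = 0.2S: 0.2·6.800 = 1.360 in (exactly 1220/897)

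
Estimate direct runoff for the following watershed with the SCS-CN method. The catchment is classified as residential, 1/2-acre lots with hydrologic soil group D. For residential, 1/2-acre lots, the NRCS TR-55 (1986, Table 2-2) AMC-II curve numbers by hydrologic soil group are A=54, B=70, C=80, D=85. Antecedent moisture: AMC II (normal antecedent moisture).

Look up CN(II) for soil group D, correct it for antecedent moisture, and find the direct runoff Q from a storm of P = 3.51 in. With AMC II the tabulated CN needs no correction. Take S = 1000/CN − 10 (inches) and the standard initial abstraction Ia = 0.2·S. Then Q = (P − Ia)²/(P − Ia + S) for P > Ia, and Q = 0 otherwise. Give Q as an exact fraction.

NRCS table: residential, 1/2-acre lots, soil group D → CN(II) = 85
CN(II) = 85; AMC II needs no correction.
Retention S: 1000/CN − 10 with CN=85.000 → S = 30/17 ≈ 1.765 in
Ia = 0.2·(30/17) = 6/17 in ≈ 0.353 in
Since P=3.510 > Ia=0.353: effective rainfall P−Ia = 5367/1700 in
Runoff Q = (P−Ia)²/(P−Ia+S) = (3.157)²/(3.157+1.765) = 9601563/4741300 ≈ 2.025 in

Q = 9601563/4741300 in ≈ 2.025 in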